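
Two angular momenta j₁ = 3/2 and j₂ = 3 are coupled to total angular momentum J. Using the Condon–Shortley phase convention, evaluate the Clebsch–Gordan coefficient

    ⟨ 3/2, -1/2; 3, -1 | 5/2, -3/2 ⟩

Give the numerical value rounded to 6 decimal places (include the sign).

−√(7/20) ≈ -0.591608

j₁+j₂−J=2  J+j₁−j₂=1  J−j₁+j₂=4  j₁+j₂+J+1=8
(j₁±m₁, j₂±m₂, J±M) = (1,2,2,4,1,4)
P² = 576/35
sum k=1..2:
  [1] −1/6 = -1/6
  [2] +1/48 = 1/48
S = -7/48
C² = P²·S² = 7/20 ; C = -0.591608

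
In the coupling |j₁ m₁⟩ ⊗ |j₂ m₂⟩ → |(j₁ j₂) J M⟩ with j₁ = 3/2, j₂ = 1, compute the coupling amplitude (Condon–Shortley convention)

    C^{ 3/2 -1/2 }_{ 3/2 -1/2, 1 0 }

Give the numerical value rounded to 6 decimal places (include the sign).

-0.258199

triangle: 1!*2!*1!/5! = 2/120
(j±m)!: 1!*2!*1!*1!*1!*2! = 4
prefactor² = (2J+1)*Δ*N² = 4/15
  k=0: +1/(0!*1!*2!*1!*0!*0!) = 1/2
  k=1: −1/(1!*0!*1!*0!*1!*1!) = -1
Σ = -1/2  ⇒  CG² = 4/15*(-1/2)² = 1/15
CG = −√(1/15) = -0.258199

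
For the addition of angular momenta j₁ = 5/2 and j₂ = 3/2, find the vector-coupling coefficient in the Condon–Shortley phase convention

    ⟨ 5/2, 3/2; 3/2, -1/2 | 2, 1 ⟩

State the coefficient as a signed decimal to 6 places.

+√(1/42) = +0.154303

√[5·2!3!1!/7! · 4!1!1!2!3!1!] = √(24/7)
  +(−1)^0/∏(0,2,1,1,2,0)! = 1/4  (running 1/4)
  +(−1)^1/∏(1,1,0,0,3,1)! = -1/6  (running 1/12)
⟨..|..⟩ = √(24/7)·(1/12) = +0.154303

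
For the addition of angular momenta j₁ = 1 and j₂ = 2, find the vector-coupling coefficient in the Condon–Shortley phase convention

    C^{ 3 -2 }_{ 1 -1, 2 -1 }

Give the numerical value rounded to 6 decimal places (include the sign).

j₁+j₂−J=0  J+j₁−j₂=2  J−j₁+j₂=4  j₁+j₂+J+1=7
(j₁±m₁, j₂±m₂, J±M) = (0,2,1,3,1,5)
P² = 96
sum k=0..0:
  [0] +1/12 = 1/12
S = 1/12
C² = P²·S² = 2/3 ; C = +0.816497

+√(2/3) = +0.816497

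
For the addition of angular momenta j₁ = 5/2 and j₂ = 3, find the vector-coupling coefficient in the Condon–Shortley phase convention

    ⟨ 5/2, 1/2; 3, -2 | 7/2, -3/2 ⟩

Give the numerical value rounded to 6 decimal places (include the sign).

+√(2/21) = +0.308607

triangle: 2!×3!×4!/10! = 288/3628800
(j±m)!: 3!×2!×1!×5!×2!×5! = 345600
prefactor² = (2J+1)×Δ×N² = 1536/7
  k=0: +1/(0!×2!×2!×1!×1!×3!) = 1/24
  k=1: −1/(1!×1!×1!×0!×2!×4!) = -1/48
Σ = 1/48  ⇒  CG² = 1536/7×1/48² = 2/21
CG = +√(2/21) = +0.308607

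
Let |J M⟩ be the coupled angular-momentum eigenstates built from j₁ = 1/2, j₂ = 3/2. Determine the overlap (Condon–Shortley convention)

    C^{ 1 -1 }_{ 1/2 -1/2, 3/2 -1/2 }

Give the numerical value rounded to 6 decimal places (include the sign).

triangle: 1!*0!*2!/4! = 2/24
(j±m)!: 0!*1!*1!*2!*0!*2! = 4
prefactor² = (2J+1)*Δ*N² = 1
  k=1: −1/(1!*0!*0!*0!*0!*2!) = -1/2
Σ = -1/2  ⇒  CG² = 1*(-1/2)² = 1/4
CG = −√(1/4) = -0.500000

-0.500000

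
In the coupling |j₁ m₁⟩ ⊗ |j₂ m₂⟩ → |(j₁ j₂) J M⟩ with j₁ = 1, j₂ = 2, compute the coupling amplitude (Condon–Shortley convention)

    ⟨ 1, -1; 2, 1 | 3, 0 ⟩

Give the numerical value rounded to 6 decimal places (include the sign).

j₁+j₂−J=0  J+j₁−j₂=2  J−j₁+j₂=4  j₁+j₂+J+1=7
(j₁±m₁, j₂±m₂, J±M) = (0,2,3,1,3,3)
P² = 144/5
sum k=0..0:
  [0] +1/12 = 1/12
S = 1/12
C² = P²·S² = 1/5 ; C = +0.447214

+0.447214  (= +√(1/5))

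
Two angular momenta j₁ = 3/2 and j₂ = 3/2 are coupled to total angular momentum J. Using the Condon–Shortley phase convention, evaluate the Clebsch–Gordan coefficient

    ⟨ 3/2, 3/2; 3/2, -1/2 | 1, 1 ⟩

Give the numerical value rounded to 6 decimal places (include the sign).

+√(3/10) = +0.547723

triangle: 2!×1!×1!/5! = 2/120
(j±m)!: 3!×0!×1!×2!×2!×0! = 24
prefactor² = (2J+1)×Δ×N² = 6/5
  k=0: +1/(0!×2!×0!×1!×1!×0!) = 1/2
Σ = 1/2  ⇒  CG² = 6/5×1/2² = 3/10
CG = +√(3/10) = +0.547723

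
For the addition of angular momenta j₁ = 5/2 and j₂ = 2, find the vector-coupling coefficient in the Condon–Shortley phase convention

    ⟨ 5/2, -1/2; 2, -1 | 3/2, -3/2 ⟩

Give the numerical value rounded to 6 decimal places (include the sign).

-0.507093  (= −√(9/35))

√[4·3!2!1!/7! · 2!3!1!3!0!3!] = √(144/35)
  +(−1)^1/∏(1,2,2,0,0,1)! = -1/4  (running -1/4)
⟨..|..⟩ = √(144/35)·(-1/4) = -0.507093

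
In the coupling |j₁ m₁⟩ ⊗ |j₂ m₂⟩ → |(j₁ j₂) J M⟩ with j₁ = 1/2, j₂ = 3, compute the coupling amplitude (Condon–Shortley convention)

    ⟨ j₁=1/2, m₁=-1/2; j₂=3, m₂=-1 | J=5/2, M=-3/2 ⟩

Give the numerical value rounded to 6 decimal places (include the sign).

−√(2/7) = -0.534522

√[6·1!0!5!/7! · 0!1!2!4!1!4!] = √(1152/7)
  +(−1)^1/∏(1,0,0,1,0,4)! = -1/24  (running -1/24)
⟨..|..⟩ = √(1152/7)·(-1/24) = -0.534522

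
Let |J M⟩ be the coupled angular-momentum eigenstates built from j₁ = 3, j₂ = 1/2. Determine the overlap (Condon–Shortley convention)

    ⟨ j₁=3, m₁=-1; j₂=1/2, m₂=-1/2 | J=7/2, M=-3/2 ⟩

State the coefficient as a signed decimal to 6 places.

+√(5/7) ≈ +0.845154

j₁+j₂−J=0  J+j₁−j₂=6  J−j₁+j₂=1  j₁+j₂+J+1=8
(j₁±m₁, j₂±m₂, J±M) = (2,4,0,1,2,5)
P² = 11520/7
sum k=0..0:
  [0] +1/48 = 1/48
S = 1/48
C² = P²·S² = 5/7 ; C = +0.845154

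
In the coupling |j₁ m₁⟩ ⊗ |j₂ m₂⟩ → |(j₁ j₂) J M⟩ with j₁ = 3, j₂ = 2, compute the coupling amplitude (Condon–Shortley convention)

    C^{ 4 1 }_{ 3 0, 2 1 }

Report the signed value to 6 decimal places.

-0.462910

j₁+j₂−J=1  J+j₁−j₂=5  J−j₁+j₂=3  j₁+j₂+J+1=10
(j₁±m₁, j₂±m₂, J±M) = (3,3,3,1,5,3)
P² = 1944/7
sum k=0..1:
  [0] +1/72 = 1/72
  [1] −1/24 = -1/24
S = -1/36
C² = P²·S² = 3/14 ; C = -0.462910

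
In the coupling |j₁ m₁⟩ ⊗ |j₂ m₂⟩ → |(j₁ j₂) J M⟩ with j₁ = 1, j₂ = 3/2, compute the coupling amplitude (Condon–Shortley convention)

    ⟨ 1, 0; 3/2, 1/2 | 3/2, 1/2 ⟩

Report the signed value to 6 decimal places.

-0.258199  (= −√(1/15))

j₁+j₂−J=1  J+j₁−j₂=1  J−j₁+j₂=2  j₁+j₂+J+1=5
(j₁±m₁, j₂±m₂, J±M) = (1,1,2,1,2,1)
P² = 4/15
sum k=0..1:
  [0] +1/2 = 1/2
  [1] −1/1 = -1
S = -1/2
C² = P²·S² = 1/15 ; C = -0.258199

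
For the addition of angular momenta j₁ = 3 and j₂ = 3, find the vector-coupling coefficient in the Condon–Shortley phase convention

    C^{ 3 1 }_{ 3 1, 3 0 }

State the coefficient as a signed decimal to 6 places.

√[7·3!3!3!/10! · 4!2!3!3!4!2!] = √(864/25)
  +(−1)^0/∏(0,3,2,3,1,0)! = 1/72  (running 1/72)
  +(−1)^1/∏(1,2,1,2,2,1)! = -1/8  (running -1/9)
  +(−1)^2/∏(2,1,0,1,3,2)! = 1/24  (running -5/72)
⟨..|..⟩ = √(864/25)·(-5/72) = -0.408248

−√(1/6) ≈ -0.408248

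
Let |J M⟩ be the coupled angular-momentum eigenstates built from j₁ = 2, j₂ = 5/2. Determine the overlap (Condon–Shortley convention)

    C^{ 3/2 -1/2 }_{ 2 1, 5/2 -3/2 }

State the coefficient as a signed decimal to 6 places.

-0.138013  (= −√(2/105))

√[4·3!1!2!/7! · 3!1!1!4!1!2!] = √(96/35)
  +(−1)^0/∏(0,3,1,1,0,1)! = 1/6  (running 1/6)
  +(−1)^1/∏(1,2,0,0,1,2)! = -1/4  (running -1/12)
⟨..|..⟩ = √(96/35)·(-1/12) = -0.138013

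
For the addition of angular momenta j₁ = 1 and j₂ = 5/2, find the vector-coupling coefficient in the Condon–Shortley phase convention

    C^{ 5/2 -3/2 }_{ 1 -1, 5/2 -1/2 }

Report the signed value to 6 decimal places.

j₁+j₂−J=1  J+j₁−j₂=1  J−j₁+j₂=4  j₁+j₂+J+1=7
(j₁±m₁, j₂±m₂, J±M) = (0,2,2,3,1,4)
P² = 576/35
sum k=1..1:
  [1] −1/6 = -1/6
S = -1/6
C² = P²·S² = 16/35 ; C = -0.676123

-0.676123  (= −√(16/35))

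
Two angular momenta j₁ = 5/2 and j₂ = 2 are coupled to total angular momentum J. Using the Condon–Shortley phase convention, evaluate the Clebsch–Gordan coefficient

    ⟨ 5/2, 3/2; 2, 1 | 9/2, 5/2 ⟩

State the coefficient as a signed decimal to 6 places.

+0.745356  (= +√(5/9))

triangle: 0!*5!*4!/10! = 2880/3628800
(j±m)!: 4!*1!*3!*1!*7!*2! = 1451520
prefactor² = (2J+1)*Δ*N² = 11520
  k=0: +1/(0!*0!*1!*3!*4!*1!) = 1/144
Σ = 1/144  ⇒  CG² = 11520*1/144² = 5/9
CG = +√(5/9) = +0.745356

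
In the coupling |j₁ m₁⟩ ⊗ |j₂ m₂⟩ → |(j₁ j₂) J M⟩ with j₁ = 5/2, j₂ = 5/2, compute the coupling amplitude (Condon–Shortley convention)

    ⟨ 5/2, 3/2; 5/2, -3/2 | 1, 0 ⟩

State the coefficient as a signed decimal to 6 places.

j₁+j₂−J=4  J+j₁−j₂=1  J−j₁+j₂=1  j₁+j₂+J+1=7
(j₁±m₁, j₂±m₂, J±M) = (4,1,1,4,1,1)
P² = 288/35
sum k=0..1:
  [0] +1/24 = 1/24
  [1] −1/6 = -1/6
S = -1/8
C² = P²·S² = 9/70 ; C = -0.358569

−√(9/70) ≈ -0.358569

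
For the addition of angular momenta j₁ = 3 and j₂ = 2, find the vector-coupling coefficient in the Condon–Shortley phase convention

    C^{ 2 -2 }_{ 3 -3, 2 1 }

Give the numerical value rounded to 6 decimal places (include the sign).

triangle: 3!·3!·1!/8! = 36/40320
(j±m)!: 0!·6!·3!·1!·0!·4! = 103680
prefactor² = (2J+1)·Δ·N² = 3240/7
  k=3: −1/(3!·0!·3!·0!·0!·1!) = -1/36
Σ = -1/36  ⇒  CG² = 3240/7·(-1/36)² = 5/14
CG = −√(5/14) = -0.597614

−√(5/14) ≈ -0.597614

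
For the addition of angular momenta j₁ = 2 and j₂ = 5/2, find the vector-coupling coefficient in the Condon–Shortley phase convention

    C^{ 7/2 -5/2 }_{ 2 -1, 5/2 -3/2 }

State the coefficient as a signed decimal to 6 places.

√[8·1!3!4!/9! · 1!3!1!4!1!6!] = √(2304/7)
  +(−1)^0/∏(0,1,3,1,0,3)! = 1/36  (running 1/36)
  +(−1)^1/∏(1,0,2,0,1,4)! = -1/48  (running 1/144)
⟨..|..⟩ = √(2304/7)·(1/144) = +0.125988

+0.125988  (= +√(1/63))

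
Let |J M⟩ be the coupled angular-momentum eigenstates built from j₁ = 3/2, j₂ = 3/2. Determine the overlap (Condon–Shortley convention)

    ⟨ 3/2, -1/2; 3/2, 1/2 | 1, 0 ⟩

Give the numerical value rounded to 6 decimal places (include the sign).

−√(1/20) ≈ -0.223607

triangle: 2!*1!*1!/5! = 2/120
(j±m)!: 1!*2!*2!*1!*1!*1! = 4
prefactor² = (2J+1)*Δ*N² = 1/5
  k=1: −1/(1!*1!*1!*1!*0!*0!) = -1
  k=2: +1/(2!*0!*0!*0!*1!*1!) = 1/2
Σ = -1/2  ⇒  CG² = 1/5*(-1/2)² = 1/20
CG = −√(1/20) = -0.223607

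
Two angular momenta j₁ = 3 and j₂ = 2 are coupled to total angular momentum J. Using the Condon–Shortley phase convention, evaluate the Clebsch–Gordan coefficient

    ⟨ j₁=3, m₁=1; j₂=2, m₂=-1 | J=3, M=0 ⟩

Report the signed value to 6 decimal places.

+0.182574  (= +√(1/30))

√[7·2!4!2!/9! · 4!2!1!3!3!3!] = √(96/5)
  +(−1)^0/∏(0,2,2,1,2,1)! = 1/8  (running 1/8)
  +(−1)^1/∏(1,1,1,0,3,2)! = -1/12  (running 1/24)
⟨..|..⟩ = √(96/5)·(1/24) = +0.182574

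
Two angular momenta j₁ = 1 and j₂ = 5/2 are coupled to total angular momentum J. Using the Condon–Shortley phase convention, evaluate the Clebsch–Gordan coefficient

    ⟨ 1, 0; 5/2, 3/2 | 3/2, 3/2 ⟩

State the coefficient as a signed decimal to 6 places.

−√(4/15) = -0.516398

√[4·2!0!3!/6! · 1!1!4!1!3!0!] = √(48/5)
  +(−1)^1/∏(1,1,0,3,0,0)! = -1/6  (running -1/6)
⟨..|..⟩ = √(48/5)·(-1/6) = -0.516398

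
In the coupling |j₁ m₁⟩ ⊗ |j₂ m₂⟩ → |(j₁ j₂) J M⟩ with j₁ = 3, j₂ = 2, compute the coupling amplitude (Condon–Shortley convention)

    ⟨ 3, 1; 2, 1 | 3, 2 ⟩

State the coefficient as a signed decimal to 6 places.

-0.500000  (= −√(1/4))

√[7·2!4!2!/9! · 4!2!3!1!5!1!] = √(64)
  +(−1)^1/∏(1,1,1,2,3,0)! = -1/12  (running -1/12)
  +(−1)^2/∏(2,0,0,1,4,1)! = 1/48  (running -1/16)
⟨..|..⟩ = √(64)·(-1/16) = -0.500000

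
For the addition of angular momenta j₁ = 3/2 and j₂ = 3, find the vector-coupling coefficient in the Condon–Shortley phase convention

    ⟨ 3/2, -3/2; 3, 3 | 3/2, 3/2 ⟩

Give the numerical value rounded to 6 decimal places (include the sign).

-0.755929

j₁+j₂−J=3  J+j₁−j₂=0  J−j₁+j₂=3  j₁+j₂+J+1=7
(j₁±m₁, j₂±m₂, J±M) = (0,3,6,0,3,0)
P² = 5184/7
sum k=3..3:
  [3] −1/36 = -1/36
S = -1/36
C² = P²·S² = 4/7 ; C = -0.755929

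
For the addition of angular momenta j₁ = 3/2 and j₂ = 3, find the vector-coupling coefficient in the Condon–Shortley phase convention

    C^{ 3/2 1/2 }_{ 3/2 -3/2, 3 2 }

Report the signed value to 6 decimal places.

triangle: 3!×0!×3!/7! = 36/5040
(j±m)!: 0!×3!×5!×1!×2!×1! = 1440
prefactor² = (2J+1)×Δ×N² = 288/7
  k=3: −1/(3!×0!×0!×2!×0!×1!) = -1/12
Σ = -1/12  ⇒  CG² = 288/7×(-1/12)² = 2/7
CG = −√(2/7) = -0.534522

-0.534522  (= −√(2/7))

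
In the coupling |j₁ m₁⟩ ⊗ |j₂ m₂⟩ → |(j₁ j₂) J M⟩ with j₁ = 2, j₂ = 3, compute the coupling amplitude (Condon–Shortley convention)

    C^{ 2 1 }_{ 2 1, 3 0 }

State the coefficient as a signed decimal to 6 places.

−√(2/7) = -0.534522

j₁+j₂−J=3  J+j₁−j₂=1  J−j₁+j₂=3  j₁+j₂+J+1=8
(j₁±m₁, j₂±m₂, J±M) = (3,1,3,3,3,1)
P² = 81/14
sum k=0..1:
  [0] +1/36 = 1/36
  [1] −1/4 = -1/4
S = -2/9
C² = P²·S² = 2/7 ; C = -0.534522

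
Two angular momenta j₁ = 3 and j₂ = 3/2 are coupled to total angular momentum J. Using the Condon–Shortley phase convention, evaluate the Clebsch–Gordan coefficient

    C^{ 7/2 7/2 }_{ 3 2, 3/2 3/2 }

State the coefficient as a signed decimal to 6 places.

j₁+j₂−J=1  J+j₁−j₂=5  J−j₁+j₂=2  j₁+j₂+J+1=9
(j₁±m₁, j₂±m₂, J±M) = (5,1,3,0,7,0)
P² = 19200
sum k=1..1:
  [1] −1/240 = -1/240
S = -1/240
C² = P²·S² = 1/3 ; C = -0.577350

−√(1/3) = -0.577350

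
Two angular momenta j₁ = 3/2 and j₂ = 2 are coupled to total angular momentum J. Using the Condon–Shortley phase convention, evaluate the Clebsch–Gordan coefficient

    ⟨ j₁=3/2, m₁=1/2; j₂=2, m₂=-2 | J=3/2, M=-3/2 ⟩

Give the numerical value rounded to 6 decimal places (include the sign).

√[4·2!1!2!/6! · 2!1!0!4!0!3!] = √(32/5)
  +(−1)^0/∏(0,2,1,0,0,2)! = 1/4  (running 1/4)
⟨..|..⟩ = √(32/5)·(1/4) = +0.632456

+√(2/5) = +0.632456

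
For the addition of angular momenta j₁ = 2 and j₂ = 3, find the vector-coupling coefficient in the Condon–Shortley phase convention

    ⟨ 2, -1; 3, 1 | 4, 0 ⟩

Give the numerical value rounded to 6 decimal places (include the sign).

j₁+j₂−J=1  J+j₁−j₂=3  J−j₁+j₂=5  j₁+j₂+J+1=10
(j₁±m₁, j₂±m₂, J±M) = (1,3,4,2,4,4)
P² = 10368/35
sum k=0..1:
  [0] +1/144 = 1/144
  [1] −1/24 = -1/24
S = -5/144
C² = P²·S² = 5/14 ; C = -0.597614

-0.597614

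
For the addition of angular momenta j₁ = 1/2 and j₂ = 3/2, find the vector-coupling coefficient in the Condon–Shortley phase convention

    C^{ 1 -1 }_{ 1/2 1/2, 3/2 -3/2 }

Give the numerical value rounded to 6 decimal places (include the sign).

+√(3/4) = +0.866025

j₁+j₂−J=1  J+j₁−j₂=0  J−j₁+j₂=2  j₁+j₂+J+1=4
(j₁±m₁, j₂±m₂, J±M) = (1,0,0,3,0,2)
P² = 3
sum k=0..0:
  [0] +1/2 = 1/2
S = 1/2
C² = P²·S² = 3/4 ; C = +0.866025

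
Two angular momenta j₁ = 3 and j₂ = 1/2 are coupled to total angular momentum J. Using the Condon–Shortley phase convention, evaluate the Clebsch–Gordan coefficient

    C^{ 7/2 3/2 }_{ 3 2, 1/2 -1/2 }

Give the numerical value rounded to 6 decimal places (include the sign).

triangle: 0!·6!·1!/8! = 720/40320
(j±m)!: 5!·1!·0!·1!·5!·2! = 28800
prefactor² = (2J+1)·Δ·N² = 28800/7
  k=0: +1/(0!·0!·1!·0!·5!·1!) = 1/120
Σ = 1/120  ⇒  CG² = 28800/7·1/120² = 2/7
CG = +√(2/7) = +0.534522

+0.534522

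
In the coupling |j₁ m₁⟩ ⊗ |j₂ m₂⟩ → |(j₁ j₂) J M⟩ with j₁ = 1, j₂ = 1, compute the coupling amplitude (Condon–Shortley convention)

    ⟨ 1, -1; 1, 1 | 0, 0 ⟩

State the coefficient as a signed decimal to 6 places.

+√(1/3) ≈ +0.577350

√[1·2!0!0!/3! · 0!2!2!0!0!0!] = √(4/3)
  +(−1)^2/∏(2,0,0,0,0,0)! = 1/2  (running 1/2)
⟨..|..⟩ = √(4/3)·(1/2) = +0.577350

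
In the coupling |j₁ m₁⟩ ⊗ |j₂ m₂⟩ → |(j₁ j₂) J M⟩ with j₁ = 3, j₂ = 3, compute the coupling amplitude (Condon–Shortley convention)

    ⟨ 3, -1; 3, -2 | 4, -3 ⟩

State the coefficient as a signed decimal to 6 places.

√[9·2!4!4!/11! · 2!4!1!5!1!7!] = √(82944/11)
  +(−1)^0/∏(0,2,4,1,0,3)! = 1/288  (running 1/288)
  +(−1)^1/∏(1,1,3,0,1,4)! = -1/144  (running -1/288)
⟨..|..⟩ = √(82944/11)·(-1/288) = -0.301511

−√(1/11) = -0.301511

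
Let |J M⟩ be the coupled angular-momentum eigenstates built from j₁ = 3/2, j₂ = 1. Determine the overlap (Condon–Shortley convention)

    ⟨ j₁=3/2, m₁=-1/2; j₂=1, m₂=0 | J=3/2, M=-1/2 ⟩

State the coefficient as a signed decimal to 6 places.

√[4·1!2!1!/5! · 1!2!1!1!1!2!] = √(4/15)
  +(−1)^0/∏(0,1,2,1,0,0)! = 1/2  (running 1/2)
  +(−1)^1/∏(1,0,1,0,1,1)! = -1  (running -1/2)
⟨..|..⟩ = √(4/15)·(-1/2) = -0.258199

−√(1/15) = -0.258199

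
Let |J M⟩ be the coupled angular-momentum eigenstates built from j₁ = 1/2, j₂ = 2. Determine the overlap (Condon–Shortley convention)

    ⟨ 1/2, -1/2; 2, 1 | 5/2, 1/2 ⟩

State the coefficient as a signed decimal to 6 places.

√[6·0!1!4!/6! · 0!1!3!1!3!2!] = √(72/5)
  +(−1)^0/∏(0,0,1,3,0,1)! = 1/6  (running 1/6)
⟨..|..⟩ = √(72/5)·(1/6) = +0.632456

+√(2/5) ≈ +0.632456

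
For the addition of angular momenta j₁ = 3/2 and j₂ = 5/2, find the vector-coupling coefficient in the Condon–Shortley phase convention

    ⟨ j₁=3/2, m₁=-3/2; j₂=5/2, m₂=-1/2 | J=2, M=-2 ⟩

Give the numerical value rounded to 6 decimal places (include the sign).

j₁+j₂−J=2  J+j₁−j₂=1  J−j₁+j₂=3  j₁+j₂+J+1=7
(j₁±m₁, j₂±m₂, J±M) = (0,3,2,3,0,4)
P² = 144/7
sum k=2..2:
  [2] +1/12 = 1/12
S = 1/12
C² = P²·S² = 1/7 ; C = +0.377964

+0.377964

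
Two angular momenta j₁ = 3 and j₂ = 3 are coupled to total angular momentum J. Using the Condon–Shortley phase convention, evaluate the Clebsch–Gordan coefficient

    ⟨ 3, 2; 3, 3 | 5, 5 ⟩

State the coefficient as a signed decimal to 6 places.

triangle: 1!×5!×5!/12! = 14400/479001600
(j±m)!: 5!×1!×6!×0!×10!×0! = 313528320000
prefactor² = (2J+1)×Δ×N² = 103680000
  k=1: −1/(1!×0!×0!×5!×5!×0!) = -1/14400
Σ = -1/14400  ⇒  CG² = 103680000×(-1/14400)² = 1/2
CG = −√(1/2) = -0.707107

-0.707107  (= −√(1/2))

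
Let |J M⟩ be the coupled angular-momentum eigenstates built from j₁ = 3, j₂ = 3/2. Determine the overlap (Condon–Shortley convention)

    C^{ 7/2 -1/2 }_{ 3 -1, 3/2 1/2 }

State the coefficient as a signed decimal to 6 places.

√[8·1!5!2!/9! · 2!4!2!1!3!4!] = √(512/7)
  +(−1)^0/∏(0,1,4,2,1,0)! = 1/48  (running 1/48)
  +(−1)^1/∏(1,0,3,1,2,1)! = -1/12  (running -1/16)
⟨..|..⟩ = √(512/7)·(-1/16) = -0.534522

−√(2/7) ≈ -0.534522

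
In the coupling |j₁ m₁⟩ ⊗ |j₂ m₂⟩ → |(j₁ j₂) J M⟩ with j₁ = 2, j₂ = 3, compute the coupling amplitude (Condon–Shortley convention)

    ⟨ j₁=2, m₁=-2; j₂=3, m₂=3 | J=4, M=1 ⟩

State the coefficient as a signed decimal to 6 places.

−√(3/70) = -0.207020

√[9·1!3!5!/10! · 0!4!6!0!5!3!] = √(155520/7)
  +(−1)^1/∏(1,0,3,5,0,0)! = -1/720  (running -1/720)
⟨..|..⟩ = √(155520/7)·(-1/720) = -0.207020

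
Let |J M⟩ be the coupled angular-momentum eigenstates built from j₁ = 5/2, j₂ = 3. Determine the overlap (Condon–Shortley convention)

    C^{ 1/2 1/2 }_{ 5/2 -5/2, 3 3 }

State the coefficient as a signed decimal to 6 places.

-0.534522  (= −√(2/7))

triangle: 5!×0!×1!/7! = 120/5040
(j±m)!: 0!×5!×6!×0!×1!×0! = 86400
prefactor² = (2J+1)×Δ×N² = 28800/7
  k=5: −1/(5!×0!×0!×1!×0!×0!) = -1/120
Σ = -1/120  ⇒  CG² = 28800/7×(-1/120)² = 2/7
CG = −√(2/7) = -0.534522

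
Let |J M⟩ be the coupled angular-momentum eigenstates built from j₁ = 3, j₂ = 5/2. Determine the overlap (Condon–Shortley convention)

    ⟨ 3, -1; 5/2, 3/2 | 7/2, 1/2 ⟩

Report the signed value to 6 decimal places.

j₁+j₂−J=2  J+j₁−j₂=4  J−j₁+j₂=3  j₁+j₂+J+1=10
(j₁±m₁, j₂±m₂, J±M) = (2,4,4,1,4,3)
P² = 18432/175
sum k=1..2:
  [1] −1/36 = -1/36
  [2] +1/16 = 1/16
S = 5/144
C² = P²·S² = 8/63 ; C = +0.356348

+0.356348  (= +√(8/63))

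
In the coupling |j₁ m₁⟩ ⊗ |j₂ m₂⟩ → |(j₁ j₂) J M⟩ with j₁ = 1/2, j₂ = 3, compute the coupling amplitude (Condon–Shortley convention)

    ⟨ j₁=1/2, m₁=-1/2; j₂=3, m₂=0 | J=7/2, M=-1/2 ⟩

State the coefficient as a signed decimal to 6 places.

+0.755929  (= +√(4/7))

j₁+j₂−J=0  J+j₁−j₂=1  J−j₁+j₂=6  j₁+j₂+J+1=8
(j₁±m₁, j₂±m₂, J±M) = (0,1,3,3,3,4)
P² = 5184/7
sum k=0..0:
  [0] +1/36 = 1/36
S = 1/36
C² = P²·S² = 4/7 ; C = +0.755929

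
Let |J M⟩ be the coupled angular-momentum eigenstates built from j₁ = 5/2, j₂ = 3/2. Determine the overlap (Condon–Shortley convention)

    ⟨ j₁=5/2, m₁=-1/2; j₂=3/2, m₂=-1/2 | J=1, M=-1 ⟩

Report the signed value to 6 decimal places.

j₁+j₂−J=3  J+j₁−j₂=2  J−j₁+j₂=0  j₁+j₂+J+1=6
(j₁±m₁, j₂±m₂, J±M) = (2,3,1,2,0,2)
P² = 12/5
sum k=1..1:
  [1] −1/4 = -1/4
S = -1/4
C² = P²·S² = 3/20 ; C = -0.387298

−√(3/20) ≈ -0.387298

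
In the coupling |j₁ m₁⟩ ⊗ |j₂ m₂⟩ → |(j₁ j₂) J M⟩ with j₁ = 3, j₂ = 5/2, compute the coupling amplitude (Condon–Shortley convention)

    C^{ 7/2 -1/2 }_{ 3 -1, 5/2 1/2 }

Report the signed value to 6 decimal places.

-0.125988  (= −√(1/63))

j₁+j₂−J=2  J+j₁−j₂=4  J−j₁+j₂=3  j₁+j₂+J+1=10
(j₁±m₁, j₂±m₂, J±M) = (2,4,3,2,3,4)
P² = 9216/175
sum k=0..2:
  [0] +1/288 = 1/288
  [1] −1/12 = -1/12
  [2] +1/16 = 1/16
S = -5/288
C² = P²·S² = 1/63 ; C = -0.125988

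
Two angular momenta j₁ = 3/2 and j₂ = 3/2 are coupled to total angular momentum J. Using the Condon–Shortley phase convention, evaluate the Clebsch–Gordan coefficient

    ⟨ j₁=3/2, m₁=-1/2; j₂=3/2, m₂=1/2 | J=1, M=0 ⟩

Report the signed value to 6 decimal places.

−√(1/20) ≈ -0.223607

√[3·2!1!1!/5! · 1!2!2!1!1!1!] = √(1/5)
  +(−1)^1/∏(1,1,1,1,0,0)! = -1  (running -1)
  +(−1)^2/∏(2,0,0,0,1,1)! = 1/2  (running -1/2)
⟨..|..⟩ = √(1/5)·(-1/2) = -0.223607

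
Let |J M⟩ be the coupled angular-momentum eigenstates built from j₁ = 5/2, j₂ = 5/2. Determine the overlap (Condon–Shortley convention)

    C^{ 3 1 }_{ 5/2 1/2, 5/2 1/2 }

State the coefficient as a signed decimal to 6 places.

j₁+j₂−J=2  J+j₁−j₂=3  J−j₁+j₂=3  j₁+j₂+J+1=9
(j₁±m₁, j₂±m₂, J±M) = (3,2,3,2,4,2)
P² = 48/5
sum k=0..2:
  [0] +1/24 = 1/24
  [1] −1/4 = -1/4
  [2] +1/24 = 1/24
S = -1/6
C² = P²·S² = 4/15 ; C = -0.516398

-0.516398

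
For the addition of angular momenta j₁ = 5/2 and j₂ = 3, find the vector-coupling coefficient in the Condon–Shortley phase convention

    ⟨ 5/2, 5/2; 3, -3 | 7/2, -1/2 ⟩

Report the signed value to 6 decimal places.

√[8·2!3!4!/10! · 5!0!0!6!3!4!] = √(55296/7)
  +(−1)^0/∏(0,2,0,0,3,4)! = 1/288  (running 1/288)
⟨..|..⟩ = √(55296/7)·(1/288) = +0.308607

+0.308607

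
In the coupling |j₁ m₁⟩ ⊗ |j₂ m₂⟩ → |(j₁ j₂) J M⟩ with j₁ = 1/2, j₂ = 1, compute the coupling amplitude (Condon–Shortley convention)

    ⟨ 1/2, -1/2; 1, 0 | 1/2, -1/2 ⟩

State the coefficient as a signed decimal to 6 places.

triangle: 1!·0!·1!/3! = 1/6
(j±m)!: 0!·1!·1!·1!·0!·1! = 1
prefactor² = (2J+1)·Δ·N² = 1/3
  k=1: −1/(1!·0!·0!·0!·0!·1!) = -1
Σ = -1  ⇒  CG² = 1/3·(-1)² = 1/3
CG = −√(1/3) = -0.577350

-0.577350  (= −√(1/3))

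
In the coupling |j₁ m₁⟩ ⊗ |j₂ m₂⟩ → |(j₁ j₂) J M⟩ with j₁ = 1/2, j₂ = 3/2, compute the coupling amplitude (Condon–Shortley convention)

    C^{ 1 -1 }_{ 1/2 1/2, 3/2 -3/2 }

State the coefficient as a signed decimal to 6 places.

j₁+j₂−J=1  J+j₁−j₂=0  J−j₁+j₂=2  j₁+j₂+J+1=4
(j₁±m₁, j₂±m₂, J±M) = (1,0,0,3,0,2)
P² = 3
sum k=0..0:
  [0] +1/2 = 1/2
S = 1/2
C² = P²·S² = 3/4 ; C = +0.866025

+0.866025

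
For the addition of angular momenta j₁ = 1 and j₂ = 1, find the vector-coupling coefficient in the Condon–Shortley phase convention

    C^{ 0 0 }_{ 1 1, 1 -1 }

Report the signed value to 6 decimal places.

+0.577350  (= +√(1/3))

j₁+j₂−J=2  J+j₁−j₂=0  J−j₁+j₂=0  j₁+j₂+J+1=3
(j₁±m₁, j₂±m₂, J±M) = (2,0,0,2,0,0)
P² = 4/3
sum k=0..0:
  [0] +1/2 = 1/2
S = 1/2
C² = P²·S² = 1/3 ; C = +0.577350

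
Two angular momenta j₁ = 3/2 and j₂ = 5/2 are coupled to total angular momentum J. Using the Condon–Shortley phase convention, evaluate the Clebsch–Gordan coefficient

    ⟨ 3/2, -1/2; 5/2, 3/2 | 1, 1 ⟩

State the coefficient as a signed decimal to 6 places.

+√(3/10) = +0.547723

j₁+j₂−J=3  J+j₁−j₂=0  J−j₁+j₂=2  j₁+j₂+J+1=6
(j₁±m₁, j₂±m₂, J±M) = (1,2,4,1,2,0)
P² = 24/5
sum k=2..2:
  [2] +1/4 = 1/4
S = 1/4
C² = P²·S² = 3/10 ; C = +0.547723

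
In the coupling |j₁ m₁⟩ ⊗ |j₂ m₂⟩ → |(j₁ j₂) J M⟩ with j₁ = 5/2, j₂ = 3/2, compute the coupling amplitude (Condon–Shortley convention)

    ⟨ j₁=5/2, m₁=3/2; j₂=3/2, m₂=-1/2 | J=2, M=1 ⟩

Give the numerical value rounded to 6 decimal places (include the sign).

√[5·2!3!1!/7! · 4!1!1!2!3!1!] = √(24/7)
  +(−1)^0/∏(0,2,1,1,2,0)! = 1/4  (running 1/4)
  +(−1)^1/∏(1,1,0,0,3,1)! = -1/6  (running 1/12)
⟨..|..⟩ = √(24/7)·(1/12) = +0.154303

+√(1/42) = +0.154303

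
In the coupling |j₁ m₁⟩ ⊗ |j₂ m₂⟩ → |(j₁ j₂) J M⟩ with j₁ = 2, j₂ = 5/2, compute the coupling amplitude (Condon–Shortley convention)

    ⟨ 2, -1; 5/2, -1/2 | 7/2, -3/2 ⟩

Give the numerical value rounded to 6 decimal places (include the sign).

√[8·1!3!4!/9! · 1!3!2!3!2!5!] = √(384/7)
  +(−1)^0/∏(0,1,3,2,0,2)! = 1/24  (running 1/24)
  +(−1)^1/∏(1,0,2,1,1,3)! = -1/12  (running -1/24)
⟨..|..⟩ = √(384/7)·(-1/24) = -0.308607

-0.308607  (= −√(2/21))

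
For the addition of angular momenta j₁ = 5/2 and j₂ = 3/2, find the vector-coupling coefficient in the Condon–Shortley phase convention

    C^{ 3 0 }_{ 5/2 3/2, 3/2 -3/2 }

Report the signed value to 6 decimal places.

j₁+j₂−J=1  J+j₁−j₂=4  J−j₁+j₂=2  j₁+j₂+J+1=8
(j₁±m₁, j₂±m₂, J±M) = (4,1,0,3,3,3)
P² = 216/5
sum k=0..0:
  [0] +1/12 = 1/12
S = 1/12
C² = P²·S² = 3/10 ; C = +0.547723

+0.547723  (= +√(3/10))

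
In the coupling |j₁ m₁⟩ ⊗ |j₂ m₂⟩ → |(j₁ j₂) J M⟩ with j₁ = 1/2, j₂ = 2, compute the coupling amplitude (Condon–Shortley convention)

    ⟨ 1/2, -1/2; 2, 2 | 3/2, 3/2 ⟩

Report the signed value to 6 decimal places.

-0.894427  (= −√(4/5))

j₁+j₂−J=1  J+j₁−j₂=0  J−j₁+j₂=3  j₁+j₂+J+1=5
(j₁±m₁, j₂±m₂, J±M) = (0,1,4,0,3,0)
P² = 144/5
sum k=1..1:
  [1] −1/6 = -1/6
S = -1/6
C² = P²·S² = 4/5 ; C = -0.894427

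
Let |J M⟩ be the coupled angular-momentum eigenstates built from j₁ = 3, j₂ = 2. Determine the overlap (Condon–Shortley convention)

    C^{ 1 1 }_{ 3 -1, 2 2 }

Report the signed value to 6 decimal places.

+√(1/35) ≈ +0.169031

j₁+j₂−J=4  J+j₁−j₂=2  J−j₁+j₂=0  j₁+j₂+J+1=7
(j₁±m₁, j₂±m₂, J±M) = (2,4,4,0,2,0)
P² = 2304/35
sum k=4..4:
  [4] +1/48 = 1/48
S = 1/48
C² = P²·S² = 1/35 ; C = +0.169031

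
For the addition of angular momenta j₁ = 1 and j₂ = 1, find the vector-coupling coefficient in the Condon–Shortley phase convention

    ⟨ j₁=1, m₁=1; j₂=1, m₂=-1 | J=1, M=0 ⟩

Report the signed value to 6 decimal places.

triangle: 1!×1!×1!/4! = 1/24
(j±m)!: 2!×0!×0!×2!×1!×1! = 4
prefactor² = (2J+1)×Δ×N² = 1/2
  k=0: +1/(0!×1!×0!×0!×1!×1!) = 1
Σ = 1  ⇒  CG² = 1/2×1² = 1/2
CG = +√(1/2) = +0.707107

+0.707107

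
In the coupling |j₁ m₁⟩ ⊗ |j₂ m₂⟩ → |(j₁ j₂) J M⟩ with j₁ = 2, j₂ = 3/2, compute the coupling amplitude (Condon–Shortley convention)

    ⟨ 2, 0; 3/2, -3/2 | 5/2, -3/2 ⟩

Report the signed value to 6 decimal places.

+0.717137  (= +√(18/35))

triangle: 1!·3!·2!/7! = 12/5040
(j±m)!: 2!·2!·0!·3!·1!·4! = 576
prefactor² = (2J+1)·Δ·N² = 288/35
  k=0: +1/(0!·1!·2!·0!·1!·2!) = 1/4
Σ = 1/4  ⇒  CG² = 288/35·1/4² = 18/35
CG = +√(18/35) = +0.717137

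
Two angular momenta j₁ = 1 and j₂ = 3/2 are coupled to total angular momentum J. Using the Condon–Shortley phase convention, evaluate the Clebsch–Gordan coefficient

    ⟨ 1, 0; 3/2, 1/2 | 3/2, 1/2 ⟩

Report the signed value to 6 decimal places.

-0.258199  (= −√(1/15))

√[4·1!1!2!/5! · 1!1!2!1!2!1!] = √(4/15)
  +(−1)^0/∏(0,1,1,2,0,0)! = 1/2  (running 1/2)
  +(−1)^1/∏(1,0,0,1,1,1)! = -1  (running -1/2)
⟨..|..⟩ = √(4/15)·(-1/2) = -0.258199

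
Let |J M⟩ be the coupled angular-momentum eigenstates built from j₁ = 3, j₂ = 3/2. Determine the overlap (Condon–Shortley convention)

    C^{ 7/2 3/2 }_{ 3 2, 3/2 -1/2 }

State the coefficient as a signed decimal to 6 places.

√[8·1!5!2!/9! · 5!1!1!2!5!2!] = √(6400/21)
  +(−1)^0/∏(0,1,1,1,4,1)! = 1/24  (running 1/24)
  +(−1)^1/∏(1,0,0,0,5,2)! = -1/240  (running 3/80)
⟨..|..⟩ = √(6400/21)·(3/80) = +0.654654

+0.654654  (= +√(3/7))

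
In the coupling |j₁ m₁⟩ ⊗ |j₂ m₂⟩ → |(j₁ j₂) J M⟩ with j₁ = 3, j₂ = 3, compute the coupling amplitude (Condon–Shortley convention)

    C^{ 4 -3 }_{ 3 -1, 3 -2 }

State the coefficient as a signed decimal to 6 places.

−√(1/11) = -0.301511

√[9·2!4!4!/11! · 2!4!1!5!1!7!] = √(82944/11)
  +(−1)^0/∏(0,2,4,1,0,3)! = 1/288  (running 1/288)
  +(−1)^1/∏(1,1,3,0,1,4)! = -1/144  (running -1/288)
⟨..|..⟩ = √(82944/11)·(-1/288) = -0.301511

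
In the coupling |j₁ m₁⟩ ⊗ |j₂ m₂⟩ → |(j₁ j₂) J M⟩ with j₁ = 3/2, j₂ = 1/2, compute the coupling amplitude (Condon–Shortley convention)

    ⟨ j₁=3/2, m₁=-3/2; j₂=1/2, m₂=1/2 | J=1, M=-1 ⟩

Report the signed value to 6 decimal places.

triangle: 1!*2!*0!/4! = 2/24
(j±m)!: 0!*3!*1!*0!*0!*2! = 12
prefactor² = (2J+1)*Δ*N² = 3
  k=1: −1/(1!*0!*2!*0!*0!*0!) = -1/2
Σ = -1/2  ⇒  CG² = 3*(-1/2)² = 3/4
CG = −√(3/4) = -0.866025

-0.866025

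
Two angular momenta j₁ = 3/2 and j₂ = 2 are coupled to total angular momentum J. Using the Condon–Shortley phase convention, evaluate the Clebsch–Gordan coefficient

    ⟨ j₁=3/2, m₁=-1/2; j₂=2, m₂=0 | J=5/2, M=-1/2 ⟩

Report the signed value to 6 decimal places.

j₁+j₂−J=1  J+j₁−j₂=2  J−j₁+j₂=3  j₁+j₂+J+1=7
(j₁±m₁, j₂±m₂, J±M) = (1,2,2,2,2,3)
P² = 48/35
sum k=0..1:
  [0] +1/4 = 1/4
  [1] −1/2 = -1/2
S = -1/4
C² = P²·S² = 3/35 ; C = -0.292770

−√(3/35) = -0.292770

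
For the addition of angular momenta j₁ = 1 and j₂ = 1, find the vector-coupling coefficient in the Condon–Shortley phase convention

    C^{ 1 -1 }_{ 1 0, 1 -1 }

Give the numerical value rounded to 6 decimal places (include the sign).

j₁+j₂−J=1  J+j₁−j₂=1  J−j₁+j₂=1  j₁+j₂+J+1=4
(j₁±m₁, j₂±m₂, J±M) = (1,1,0,2,0,2)
P² = 1/2
sum k=0..0:
  [0] +1/1 = 1
S = 1
C² = P²·S² = 1/2 ; C = +0.707107

+√(1/2) ≈ +0.707107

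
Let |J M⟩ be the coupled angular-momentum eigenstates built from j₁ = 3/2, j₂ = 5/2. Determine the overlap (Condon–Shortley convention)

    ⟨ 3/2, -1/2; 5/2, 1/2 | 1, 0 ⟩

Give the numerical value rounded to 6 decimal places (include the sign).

+0.547723  (= +√(3/10))

j₁+j₂−J=3  J+j₁−j₂=0  J−j₁+j₂=2  j₁+j₂+J+1=6
(j₁±m₁, j₂±m₂, J±M) = (1,2,3,2,1,1)
P² = 6/5
sum k=2..2:
  [2] +1/2 = 1/2
S = 1/2
C² = P²·S² = 3/10 ; C = +0.547723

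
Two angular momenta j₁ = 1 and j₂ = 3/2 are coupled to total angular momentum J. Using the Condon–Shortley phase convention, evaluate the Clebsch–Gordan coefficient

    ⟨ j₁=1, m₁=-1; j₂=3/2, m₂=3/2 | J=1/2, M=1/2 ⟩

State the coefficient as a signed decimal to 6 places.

+0.707107  (= +√(1/2))

j₁+j₂−J=2  J+j₁−j₂=0  J−j₁+j₂=1  j₁+j₂+J+1=4
(j₁±m₁, j₂±m₂, J±M) = (0,2,3,0,1,0)
P² = 2
sum k=2..2:
  [2] +1/2 = 1/2
S = 1/2
C² = P²·S² = 1/2 ; C = +0.707107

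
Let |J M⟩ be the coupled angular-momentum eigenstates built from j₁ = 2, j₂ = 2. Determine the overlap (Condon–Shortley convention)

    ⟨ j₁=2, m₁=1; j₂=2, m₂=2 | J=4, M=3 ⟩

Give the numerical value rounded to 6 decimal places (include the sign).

triangle: 0!*4!*4!/9! = 576/362880
(j±m)!: 3!*1!*4!*0!*7!*1! = 725760
prefactor² = (2J+1)*Δ*N² = 10368
  k=0: +1/(0!*0!*1!*4!*3!*0!) = 1/144
Σ = 1/144  ⇒  CG² = 10368*1/144² = 1/2
CG = +√(1/2) = +0.707107

+0.707107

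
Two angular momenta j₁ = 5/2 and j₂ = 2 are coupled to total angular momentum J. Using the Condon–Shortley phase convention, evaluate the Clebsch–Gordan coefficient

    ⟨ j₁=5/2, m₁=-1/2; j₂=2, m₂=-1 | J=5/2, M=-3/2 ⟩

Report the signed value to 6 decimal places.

triangle: 2!×3!×2!/8! = 24/40320
(j±m)!: 2!×3!×1!×3!×1!×4! = 1728
prefactor² = (2J+1)×Δ×N² = 216/35
  k=0: +1/(0!×2!×3!×1!×0!×1!) = 1/12
  k=1: −1/(1!×1!×2!×0!×1!×2!) = -1/4
Σ = -1/6  ⇒  CG² = 216/35×(-1/6)² = 6/35
CG = −√(6/35) = -0.414039

−√(6/35) = -0.414039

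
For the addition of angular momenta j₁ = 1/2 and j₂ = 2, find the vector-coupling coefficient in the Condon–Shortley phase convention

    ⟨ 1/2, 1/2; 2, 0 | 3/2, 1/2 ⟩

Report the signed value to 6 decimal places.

+√(2/5) ≈ +0.632456

triangle: 1!×0!×3!/5! = 6/120
(j±m)!: 1!×0!×2!×2!×2!×1! = 8
prefactor² = (2J+1)×Δ×N² = 8/5
  k=0: +1/(0!×1!×0!×2!×0!×1!) = 1/2
Σ = 1/2  ⇒  CG² = 8/5×1/2² = 2/5
CG = +√(2/5) = +0.632456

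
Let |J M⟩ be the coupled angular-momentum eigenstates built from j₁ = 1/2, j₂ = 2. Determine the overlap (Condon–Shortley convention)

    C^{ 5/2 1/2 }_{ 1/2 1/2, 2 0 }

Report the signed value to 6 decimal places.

+√(3/5) ≈ +0.774597

√[6·0!1!4!/6! · 1!0!2!2!3!2!] = √(48/5)
  +(−1)^0/∏(0,0,0,2,1,2)! = 1/4  (running 1/4)
⟨..|..⟩ = √(48/5)·(1/4) = +0.774597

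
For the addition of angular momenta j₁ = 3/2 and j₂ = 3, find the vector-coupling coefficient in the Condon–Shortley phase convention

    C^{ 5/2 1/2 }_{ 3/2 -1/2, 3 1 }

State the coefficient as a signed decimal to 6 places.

√[6·2!1!4!/8! · 1!2!4!2!3!2!] = √(288/35)
  +(−1)^1/∏(1,1,1,3,0,1)! = -1/6  (running -1/6)
  +(−1)^2/∏(2,0,0,2,1,2)! = 1/8  (running -1/24)
⟨..|..⟩ = √(288/35)·(-1/24) = -0.119523

-0.119523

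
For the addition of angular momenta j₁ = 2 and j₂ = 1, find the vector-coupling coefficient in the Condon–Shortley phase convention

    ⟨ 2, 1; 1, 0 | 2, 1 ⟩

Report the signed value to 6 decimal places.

triangle: 1!*3!*1!/6! = 6/720
(j±m)!: 3!*1!*1!*1!*3!*1! = 36
prefactor² = (2J+1)*Δ*N² = 3/2
  k=0: +1/(0!*1!*1!*1!*2!*0!) = 1/2
  k=1: −1/(1!*0!*0!*0!*3!*1!) = -1/6
Σ = 1/3  ⇒  CG² = 3/2*1/3² = 1/6
CG = +√(1/6) = +0.408248

+0.408248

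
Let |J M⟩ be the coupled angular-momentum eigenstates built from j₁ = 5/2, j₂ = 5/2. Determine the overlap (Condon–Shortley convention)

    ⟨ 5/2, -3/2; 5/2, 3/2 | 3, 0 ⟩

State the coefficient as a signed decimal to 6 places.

√[7·2!3!3!/9! · 1!4!4!1!3!3!] = √(144/5)
  +(−1)^1/∏(1,1,3,3,0,0)! = -1/36  (running -1/36)
  +(−1)^2/∏(2,0,2,2,1,1)! = 1/8  (running 7/72)
⟨..|..⟩ = √(144/5)·(7/72) = +0.521749

+0.521749  (= +√(49/180))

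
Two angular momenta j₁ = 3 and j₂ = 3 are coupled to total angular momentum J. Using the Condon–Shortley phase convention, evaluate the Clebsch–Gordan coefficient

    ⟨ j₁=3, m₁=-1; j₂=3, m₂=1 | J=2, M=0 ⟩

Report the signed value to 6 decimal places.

−√(3/28) ≈ -0.327327

√[5·4!2!2!/9! · 2!4!4!2!2!2!] = √(256/21)
  +(−1)^2/∏(2,2,2,2,0,0)! = 1/16  (running 1/16)
  +(−1)^3/∏(3,1,1,1,1,1)! = -1/6  (running -5/48)
  +(−1)^4/∏(4,0,0,0,2,2)! = 1/96  (running -3/32)
⟨..|..⟩ = √(256/21)·(-3/32) = -0.327327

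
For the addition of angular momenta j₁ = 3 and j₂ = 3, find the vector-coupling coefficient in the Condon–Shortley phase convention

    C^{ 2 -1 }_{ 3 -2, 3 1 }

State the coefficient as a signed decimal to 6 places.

j₁+j₂−J=4  J+j₁−j₂=2  J−j₁+j₂=2  j₁+j₂+J+1=9
(j₁±m₁, j₂±m₂, J±M) = (1,5,4,2,1,3)
P² = 320/7
sum k=3..4:
  [3] −1/12 = -1/12
  [4] +1/48 = 1/48
S = -1/16
C² = P²·S² = 5/28 ; C = -0.422577

-0.422577  (= −√(5/28))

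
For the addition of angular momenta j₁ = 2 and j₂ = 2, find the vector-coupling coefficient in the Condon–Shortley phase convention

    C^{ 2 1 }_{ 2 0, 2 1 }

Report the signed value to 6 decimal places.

√[5·2!2!2!/7! · 2!2!3!1!3!1!] = √(8/7)
  +(−1)^1/∏(1,1,1,2,1,0)! = -1/2  (running -1/2)
  +(−1)^2/∏(2,0,0,1,2,1)! = 1/4  (running -1/4)
⟨..|..⟩ = √(8/7)·(-1/4) = -0.267261

-0.267261  (= −√(1/14))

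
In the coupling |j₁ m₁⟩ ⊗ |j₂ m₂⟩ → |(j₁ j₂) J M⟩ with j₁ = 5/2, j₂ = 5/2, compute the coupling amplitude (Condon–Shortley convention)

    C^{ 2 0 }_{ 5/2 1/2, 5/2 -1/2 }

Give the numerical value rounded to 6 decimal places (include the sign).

√[5·3!2!2!/8! · 3!2!2!3!2!2!] = √(12/7)
  +(−1)^0/∏(0,3,2,2,0,0)! = 1/24  (running 1/24)
  +(−1)^1/∏(1,2,1,1,1,1)! = -1/2  (running -11/24)
  +(−1)^2/∏(2,1,0,0,2,2)! = 1/8  (running -1/3)
⟨..|..⟩ = √(12/7)·(-1/3) = -0.436436

−√(4/21) ≈ -0.436436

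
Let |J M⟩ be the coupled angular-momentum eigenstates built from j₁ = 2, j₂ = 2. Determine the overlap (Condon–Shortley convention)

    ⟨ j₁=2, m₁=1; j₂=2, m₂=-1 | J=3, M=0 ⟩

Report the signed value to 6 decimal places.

√[7·1!3!3!/8! · 3!1!1!3!3!3!] = √(81/10)
  +(−1)^0/∏(0,1,1,1,2,2)! = 1/4  (running 1/4)
  +(−1)^1/∏(1,0,0,0,3,3)! = -1/36  (running 2/9)
⟨..|..⟩ = √(81/10)·(2/9) = +0.632456

+0.632456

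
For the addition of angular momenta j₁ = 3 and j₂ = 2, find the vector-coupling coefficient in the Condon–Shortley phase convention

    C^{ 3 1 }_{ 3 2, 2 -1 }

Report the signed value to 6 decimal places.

+0.500000

j₁+j₂−J=2  J+j₁−j₂=4  J−j₁+j₂=2  j₁+j₂+J+1=9
(j₁±m₁, j₂±m₂, J±M) = (5,1,1,3,4,2)
P² = 64
sum k=0..1:
  [0] +1/12 = 1/12
  [1] −1/48 = -1/48
S = 1/16
C² = P²·S² = 1/4 ; C = +0.500000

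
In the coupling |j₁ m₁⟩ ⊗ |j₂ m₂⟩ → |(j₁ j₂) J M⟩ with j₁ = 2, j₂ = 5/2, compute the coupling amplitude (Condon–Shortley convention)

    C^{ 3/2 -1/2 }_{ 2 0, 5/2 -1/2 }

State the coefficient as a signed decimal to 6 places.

√[4·3!1!2!/7! · 2!2!2!3!1!2!] = √(32/35)
  +(−1)^1/∏(1,2,1,1,0,1)! = -1/2  (running -1/2)
  +(−1)^2/∏(2,1,0,0,1,2)! = 1/4  (running -1/4)
⟨..|..⟩ = √(32/35)·(-1/4) = -0.239046

-0.239046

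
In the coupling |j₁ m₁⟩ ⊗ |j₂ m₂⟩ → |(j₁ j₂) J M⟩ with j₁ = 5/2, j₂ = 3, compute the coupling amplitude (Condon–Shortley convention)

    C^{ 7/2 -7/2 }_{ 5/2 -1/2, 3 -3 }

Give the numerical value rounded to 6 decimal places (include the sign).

j₁+j₂−J=2  J+j₁−j₂=3  J−j₁+j₂=4  j₁+j₂+J+1=10
(j₁±m₁, j₂±m₂, J±M) = (2,3,0,6,0,7)
P² = 27648
sum k=0..0:
  [0] +1/288 = 1/288
S = 1/288
C² = P²·S² = 1/3 ; C = +0.577350

+√(1/3) = +0.577350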